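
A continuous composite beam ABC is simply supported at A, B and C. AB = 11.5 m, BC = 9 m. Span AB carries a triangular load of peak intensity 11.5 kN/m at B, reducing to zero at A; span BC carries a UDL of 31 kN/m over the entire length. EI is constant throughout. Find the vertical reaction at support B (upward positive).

R_B = 222.1 kN

Take M_B as the redundant. Released structure: two simple spans AB and BC with a hinge at B.
Discontinuity in slope at B on the released structure — sum the simple-span end rotations:
  span AB: triangular load, peak 11.5: w₀L³/(45EI) = 388.7/EI
  span BC: UDL 31: wL³/(24EI) = 941.6/EI
  relative rotation θ_0 = (388.7 + 941.6)/EI = 1330/EI
A unit hogging moment at B produces rotation L₁/(3EI) + L₂/(3EI) = 6.833/EI.
Slope continuity at B: θ_0 = M_B·6.833/EI, so M_B = 1330/6.833 = 194.7 kN·m (hogging).
Span AB, ΣM about A with M_B applied at B: R_B^{AB}·11.5 = 507 + 194.7, so R_B^{AB} = 61.01 kN and R_A = 66.12 − 61.01 = 5.113 kN.
Span BC, ΣM about C: R_B^{BC}·9 = 1256 + 194.7, so R_B^{BC} = 161.1 kN and R_C = 279 − 161.1 = 117.9 kN.
R_B = 61.01 + 161.1 = 222.1 kN.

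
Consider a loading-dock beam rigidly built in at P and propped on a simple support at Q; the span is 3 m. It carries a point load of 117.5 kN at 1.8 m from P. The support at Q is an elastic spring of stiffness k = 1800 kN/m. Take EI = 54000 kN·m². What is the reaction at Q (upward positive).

R_Q = 11.71 kN

Remove the prop at Q; the released (primary) structure is a cantilever built in at P.
Deflection at Q on the released cantilever, summing each load's contribution:
  point load 117.5 at a = 1.8: Pa²(3L − a)/(6EI) = 456.8/EI
Flexibility coefficient — unit upward force at Q: δ_{QQ} = L³/(3EI) = 9/EI.
With EI = 54000 kN·m²: δ_0 = 0.00846 m and δ_{QQ} = 0.000167 m/kN.
Compatibility — the spring shortens by R_Q/k under the reaction it provides: δ_0 − R_Q·δ_{QQ} = R_Q/k. With 1/k = 0.000556 m/kN, R_Q = δ_0 / (δ_{QQ} + 1/k) = 0.00846 / (0.000167 + 0.000556) = 11.71 kN.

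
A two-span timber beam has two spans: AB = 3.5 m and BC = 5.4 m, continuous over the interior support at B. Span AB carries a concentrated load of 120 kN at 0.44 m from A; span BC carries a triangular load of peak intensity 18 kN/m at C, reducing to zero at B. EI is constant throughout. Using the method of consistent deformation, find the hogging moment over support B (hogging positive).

M_B = 28.8 kN·m

Release continuity at B by inserting a hinge; the redundant is the internal moment M_B. The primary structure is two simply-supported spans AB and BC.
Rotations at B on the released spans (each span's end-slope, ×1/EI):
  span AB: point load 120 at a = 0.44: Pab(L + a)/(6LEI) = 30.31/EI
  span BC: triangular load, peak 18: 7w₀L³/(360EI) = 55.11/EI
  relative rotation θ_0 = (30.31 + 55.11)/EI = 85.43/EI
A unit hogging moment at B produces rotation L₁/(3EI) + L₂/(3EI) = 2.967/EI.
Compatibility: M_B·(L₁+L₂)/(3EI) = θ_0, giving M_B = 28.8 kN·m (hogging).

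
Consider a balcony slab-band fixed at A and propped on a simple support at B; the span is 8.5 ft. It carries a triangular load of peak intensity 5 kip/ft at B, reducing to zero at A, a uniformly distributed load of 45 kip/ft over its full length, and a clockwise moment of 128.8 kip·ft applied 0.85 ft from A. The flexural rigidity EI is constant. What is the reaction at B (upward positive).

R_B = 159.4 kip

Take the reaction at B as the redundant and release it; the primary structure is a cantilever fixed at A.
Primary-structure tip deflection at B by superposition:
  triangular load, peak 5 at the free end: 11w₀L⁴/(120EI) = 2393/EI
  UDL 45: wL⁴/(8EI) = 29363/EI
  clockwise couple 128.8 at a = 0.85: M₀a(2L − a)/(2EI) = 884.1/EI
  δ_0 = 32639/EI
Tip deflection under a unit load at B: L³/(3EI) = 204.7/EI.
The prop prevents deflection at B: R_B = δ_0/δ_{BB} = 32639/204.7 = 159.4 kip.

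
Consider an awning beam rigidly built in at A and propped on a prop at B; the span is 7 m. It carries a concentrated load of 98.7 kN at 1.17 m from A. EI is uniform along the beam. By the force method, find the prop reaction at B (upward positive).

Remove the prop at B; the released (primary) structure is a cantilever built in at A.
Deflection at B on the released cantilever, summing each load's contribution:
  point load 98.7 at a = 1.17: Pa²(3L − a)/(6EI) = 446.5/EI
Flexibility coefficient — unit upward force at B: δ_{BB} = L³/(3EI) = 114.3/EI.
The prop prevents deflection at B: R_B = δ_0/δ_{BB} = 446.5/114.3 = 3.906 kN.

R_B = 3.906 kN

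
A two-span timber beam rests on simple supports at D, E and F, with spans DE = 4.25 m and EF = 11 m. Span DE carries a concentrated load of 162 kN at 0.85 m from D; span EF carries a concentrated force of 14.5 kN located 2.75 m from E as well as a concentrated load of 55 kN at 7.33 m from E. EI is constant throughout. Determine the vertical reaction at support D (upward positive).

R_D = 105.6 kN

Release continuity at E by inserting a hinge; the redundant is the internal moment M_E. The primary structure is two simply-supported spans DE and EF.
Discontinuity in slope at E on the released structure — sum the simple-span end rotations:
  span DE: point load 162 at a = 0.85: Pab(L + a)/(6LEI) = 93.64/EI
  span EF: point load 14.5 at a = 2.75: Pab(L + b)/(6LEI) = 95.95/EI
  span EF: point load 55 at a = 7.33: Pab(L + b)/(6LEI) = 328.9/EI
  relative rotation θ_0 = (93.64 + 424.8)/EI = 518.5/EI
A unit hogging moment at E produces rotation L₁/(3EI) + L₂/(3EI) = 5.083/EI.
Slope continuity at E: θ_0 = M_E·5.083/EI, so M_E = 518.5/5.083 = 102 kN·m (hogging).
Span DE, ΣM about D with M_E applied at E: R_E^{DE}·4.25 = 137.7 + 102, so R_E^{DE} = 56.4 kN and R_D = 162 − 56.4 = 105.6 kN.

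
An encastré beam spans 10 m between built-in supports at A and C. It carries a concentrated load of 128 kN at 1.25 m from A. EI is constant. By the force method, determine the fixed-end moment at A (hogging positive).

Take the two fixed-end moments M_A, M_C as redundants; the released structure is the simple span AC.
End rotations of the released simple span under the applied load (×1/EI):
  at A: point load 128 at a = 1.25: Pab(L + b)/(6LEI) = 437.5/EI
  at C: point load 128 at a = 1.25: Pab(L + a)/(6LEI) = 262.5/EI
  θ_A0 = 437.5/EI,  θ_C0 = 262.5/EI
Flexibility coefficients: a unit moment at one end gives L/(3EI) there and L/(6EI) at the far end, so f₁₁ = f₂₂ = 3.333/EI and f₁₂ = f₂₁ = 1.667/EI.
Compatibility — zero rotation at each built-in end:
  3.333 M_A + 1.667 M_C = 437.5
  1.667 M_A + 3.333 M_C = 262.5
Solving the pair gives M_A = 122.5 kN·m and M_C = 17.5 kN·m (hogging).

M_A = 122.5 kN·m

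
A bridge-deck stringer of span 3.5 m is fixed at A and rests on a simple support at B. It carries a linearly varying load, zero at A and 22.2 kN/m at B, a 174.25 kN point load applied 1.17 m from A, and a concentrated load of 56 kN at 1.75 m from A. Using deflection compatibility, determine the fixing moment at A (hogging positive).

Take the reaction at B as the redundant and release it; the primary structure is a cantilever fixed at A.
Deflection at B on the released cantilever, summing each load's contribution:
  triangular load, peak 22.2 at the free end: 11w₀L⁴/(120EI) = 305.4/EI
  point load 174.25 at a = 1.17: Pa²(3L − a)/(6EI) = 370.9/EI
  point load 56 at a = 1.75: Pa²(3L − a)/(6EI) = 250.1/EI
  δ_0 = 926.4/EI
Tip deflection under a unit load at B: L³/(3EI) = 14.29/EI.
Compatibility at B: δ_0 − R_B·δ_{BB} = 0, so R_B = 926.4/14.29 = 64.82 kN.
Moment equilibrium about A: M_A = Σ(load moments about A) − R_B·L = 392.5 − 64.82×3.5 = 165.6 kN·m.

M_A = 165.6 kN·m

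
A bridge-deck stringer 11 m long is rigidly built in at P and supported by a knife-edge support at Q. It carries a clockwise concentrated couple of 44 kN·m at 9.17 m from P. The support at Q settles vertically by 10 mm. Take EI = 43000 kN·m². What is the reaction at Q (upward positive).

Choose R_Q as the redundant. The primary structure is the cantilever fixed at P.
Deflection at Q on the released cantilever, summing each load's contribution:
  clockwise couple 44 at a = 9.17: M₀a(2L − a)/(2EI) = 2588/EI
Tip deflection under a unit load at Q: L³/(3EI) = 443.7/EI.
With EI = 43000 kN·m²: δ_0 = 0.060194 m and δ_{QQ} = 0.010318 m/kN.
Compatibility — the beam at Q must follow the support down by 0.01 m: δ_0 − R_Q·δ_{QQ} = 0.01, so R_Q = (0.060194 − 0.01)/0.010318 = 4.865 kN.

R_Q = 4.865 kN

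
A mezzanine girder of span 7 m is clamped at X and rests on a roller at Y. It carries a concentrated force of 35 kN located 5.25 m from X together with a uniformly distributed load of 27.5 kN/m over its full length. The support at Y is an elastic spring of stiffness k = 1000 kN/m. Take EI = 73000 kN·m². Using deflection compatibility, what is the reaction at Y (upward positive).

R_Y = 57.58 kN

Remove the prop at Y; the released (primary) structure is a cantilever built in at X.
Free-end deflection of the primary structure under the applied loading (downward +):
  point load 35 at a = 5.25: Pa²(3L − a)/(6EI) = 2532/EI
  UDL 27.5: wL⁴/(8EI) = 8253/EI
  δ_0 = 10786/EI
Flexibility coefficient — unit upward force at Y: δ_{YY} = L³/(3EI) = 114.3/EI.
With EI = 73000 kN·m²: δ_0 = 0.14775 m and δ_{YY} = 0.001566 m/kN.
Compatibility — the spring shortens by R_Y/k under the reaction it provides: δ_0 − R_Y·δ_{YY} = R_Y/k. With 1/k = 0.001 m/kN, R_Y = δ_0 / (δ_{YY} + 1/k) = 0.14775 / (0.001566 + 0.001) = 57.58 kN.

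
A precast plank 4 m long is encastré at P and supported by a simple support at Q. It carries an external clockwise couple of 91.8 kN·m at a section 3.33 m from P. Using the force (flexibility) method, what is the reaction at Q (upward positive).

Release the roller at Q. Primary structure: cantilever fixed at P.
Primary-structure tip deflection at Q by superposition:
  clockwise couple 91.8 at a = 3.33: M₀a(2L − a)/(2EI) = 713.8/EI
Flexibility coefficient — unit upward force at Q: δ_{QQ} = L³/(3EI) = 21.33/EI.
The prop prevents deflection at Q: R_Q = δ_0/δ_{QQ} = 713.8/21.33 = 33.46 kN.

R_Q = 33.46 kN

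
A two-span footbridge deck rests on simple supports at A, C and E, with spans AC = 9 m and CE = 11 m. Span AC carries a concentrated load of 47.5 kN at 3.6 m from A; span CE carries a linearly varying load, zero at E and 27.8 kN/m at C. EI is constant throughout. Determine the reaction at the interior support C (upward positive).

Take M_C as the redundant. Released structure: two simple spans AC and CE with a hinge at C.
End slopes at the hinge C, treating each span as simply supported:
  span AC: point load 47.5 at a = 3.6: Pab(L + a)/(6LEI) = 215.5/EI
  span CE: triangular load, peak 27.8: w₀L³/(45EI) = 822.3/EI
  relative rotation θ_0 = (215.5 + 822.3)/EI = 1038/EI
A unit hogging moment at C produces rotation L₁/(3EI) + L₂/(3EI) = 6.667/EI.
Compatibility: M_C·(L₁+L₂)/(3EI) = θ_0, giving M_C = 155.7 kN·m (hogging).
Span AC, ΣM about A with M_C applied at C: R_C^{AC}·9 = 171 + 155.7, so R_C^{AC} = 36.3 kN and R_A = 47.5 − 36.3 = 11.2 kN.
Span CE, ΣM about E: R_C^{CE}·11 = 1121 + 155.7, so R_C^{CE} = 116.1 kN and R_E = 152.9 − 116.1 = 36.82 kN.
R_C = 36.3 + 116.1 = 152.4 kN.

R_C = 152.4 kN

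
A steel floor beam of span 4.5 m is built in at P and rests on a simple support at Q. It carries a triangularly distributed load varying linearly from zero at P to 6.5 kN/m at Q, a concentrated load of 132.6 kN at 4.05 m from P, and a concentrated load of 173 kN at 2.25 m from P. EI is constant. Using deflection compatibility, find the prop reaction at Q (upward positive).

Choose R_Q as the redundant. The primary structure is the cantilever fixed at P.
Deflection at Q on the released cantilever, summing each load's contribution:
  triangular load, peak 6.5 at the free end: 11w₀L⁴/(120EI) = 244.3/EI
  point load 132.6 at a = 4.05: Pa²(3L − a)/(6EI) = 3426/EI
  point load 173 at a = 2.25: Pa²(3L − a)/(6EI) = 1642/EI
  δ_0 = 5312/EI
Tip deflection under a unit load at Q: L³/(3EI) = 30.38/EI.
Compatibility at Q: δ_0 − R_Q·δ_{QQ} = 0, so R_Q = 5312/30.38 = 174.9 kN.

R_Q = 174.9 kN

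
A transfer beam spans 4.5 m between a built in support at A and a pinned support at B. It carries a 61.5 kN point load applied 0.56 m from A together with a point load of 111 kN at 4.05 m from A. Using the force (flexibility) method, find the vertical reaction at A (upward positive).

Release the roller at B. Primary structure: cantilever fixed at A.
Free-end deflection of the primary structure under the applied loading (downward +):
  point load 61.5 at a = 0.56: Pa²(3L − a)/(6EI) = 41.59/EI
  point load 111 at a = 4.05: Pa²(3L − a)/(6EI) = 2868/EI
  δ_0 = 2909/EI
Tip deflection under a unit load at B: L³/(3EI) = 30.38/EI.
Compatibility at B: δ_0 − R_B·δ_{BB} = 0, so R_B = 2909/30.38 = 95.77 kN.
Vertical equilibrium: R_A = ΣP − R_B = 172.5 − 95.77 = 76.73 kN.

R_A = 76.73 kN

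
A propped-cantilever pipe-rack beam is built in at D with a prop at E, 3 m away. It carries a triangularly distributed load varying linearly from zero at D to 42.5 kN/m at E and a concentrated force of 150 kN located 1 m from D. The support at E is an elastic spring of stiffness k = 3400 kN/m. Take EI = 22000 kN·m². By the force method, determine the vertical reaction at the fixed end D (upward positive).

R_D = 180.4 kN

Take the reaction at E as the redundant and release it; the primary structure is a cantilever fixed at D.
Downward deflection at the released point E due to the loads:
  triangular load, peak 42.5 at the free end: 11w₀L⁴/(120EI) = 315.6/EI
  point load 150 at a = 1: Pa²(3L − a)/(6EI) = 200/EI
  δ_0 = 515.6/EI
Tip deflection under a unit load at E: L³/(3EI) = 9/EI.
With EI = 22000 kN·m²: δ_0 = 0.023435 m and δ_{EE} = 0.000409 m/kN.
Compatibility — the spring shortens by R_E/k under the reaction it provides: δ_0 − R_E·δ_{EE} = R_E/k. With 1/k = 0.000294 m/kN, R_E = δ_0 / (δ_{EE} + 1/k) = 0.023435 / (0.000409 + 0.000294) = 33.33 kN.
Vertical equilibrium: R_D = ΣP − R_E = 213.8 − 33.33 = 180.4 kN.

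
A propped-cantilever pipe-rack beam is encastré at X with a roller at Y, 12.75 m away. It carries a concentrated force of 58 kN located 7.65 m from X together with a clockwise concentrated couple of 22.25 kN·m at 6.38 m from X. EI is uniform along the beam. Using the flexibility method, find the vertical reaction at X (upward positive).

R_X = 30.98 kN

Release the roller at Y. Primary structure: cantilever fixed at X.
Downward deflection at the released point Y due to the loads:
  point load 58 at a = 7.65: Pa²(3L − a)/(6EI) = 17311/EI
  clockwise couple 22.25 at a = 6.38: M₀a(2L − a)/(2EI) = 1357/EI
  δ_0 = 18668/EI
Tip deflection under a unit load at Y: L³/(3EI) = 690.9/EI.
Compatibility at Y: δ_0 − R_Y·δ_{YY} = 0, so R_Y = 18668/690.9 = 27.02 kN.
Vertical equilibrium: R_X = ΣP − R_Y = 58 − 27.02 = 30.98 kN.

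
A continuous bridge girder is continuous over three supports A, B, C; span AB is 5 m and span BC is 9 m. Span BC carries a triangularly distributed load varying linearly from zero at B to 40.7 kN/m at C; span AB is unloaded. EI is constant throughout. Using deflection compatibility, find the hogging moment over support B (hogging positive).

Insert a hinge at B; M_B is the redundant, and each span becomes simply supported.
Rotations at B on the released spans (each span's end-slope, ×1/EI):
  span BC: triangular load, peak 40.7: 7w₀L³/(360EI) = 576.9/EI
  relative rotation θ_0 = (0 + 576.9)/EI = 576.9/EI
A unit hogging moment at B produces rotation L₁/(3EI) + L₂/(3EI) = 4.667/EI.
Slope continuity at B: θ_0 = M_B·4.667/EI, so M_B = 576.9/4.667 = 123.6 kN·m (hogging).

M_B = 123.6 kN·m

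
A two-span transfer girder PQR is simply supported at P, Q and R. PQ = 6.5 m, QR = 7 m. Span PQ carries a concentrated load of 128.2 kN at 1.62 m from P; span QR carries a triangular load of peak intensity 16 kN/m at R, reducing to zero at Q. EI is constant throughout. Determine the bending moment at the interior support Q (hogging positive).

Insert a hinge at Q; M_Q is the redundant, and each span becomes simply supported.
End slopes at the hinge Q, treating each span as simply supported:
  span PQ: point load 128.2 at a = 1.62: Pab(L + a)/(6LEI) = 211/EI
  span QR: triangular load, peak 16: 7w₀L³/(360EI) = 106.7/EI
  relative rotation θ_0 = (211 + 106.7)/EI = 317.7/EI
A unit hogging moment at Q produces rotation L₁/(3EI) + L₂/(3EI) = 4.5/EI.
Slope continuity at Q: θ_0 = M_Q·4.5/EI, so M_Q = 317.7/4.5 = 70.61 kN·m (hogging).

M_Q = 70.61 kN·m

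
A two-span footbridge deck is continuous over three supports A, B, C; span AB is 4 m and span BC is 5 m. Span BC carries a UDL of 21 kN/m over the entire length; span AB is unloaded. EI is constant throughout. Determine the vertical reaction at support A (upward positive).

Take M_B as the redundant. Released structure: two simple spans AB and BC with a hinge at B.
Discontinuity in slope at B on the released structure — sum the simple-span end rotations:
  span BC: UDL 21: wL³/(24EI) = 109.4/EI
  relative rotation θ_0 = (0 + 109.4)/EI = 109.4/EI
A unit hogging moment at B produces rotation L₁/(3EI) + L₂/(3EI) = 3/EI.
Compatibility: M_B·(L₁+L₂)/(3EI) = θ_0, giving M_B = 36.46 kN·m (hogging).
Span AB, ΣM about A with M_B applied at B: R_B^{AB}·4 = 0 + 36.46, so R_B^{AB} = 9.115 kN and R_A = 0 − 9.115 = -9.115 kN.

R_A = -9.115 kN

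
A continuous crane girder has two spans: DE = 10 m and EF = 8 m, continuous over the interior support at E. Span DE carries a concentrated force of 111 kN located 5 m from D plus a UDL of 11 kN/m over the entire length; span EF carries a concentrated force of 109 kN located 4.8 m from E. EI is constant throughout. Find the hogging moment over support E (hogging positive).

Insert a hinge at E; M_E is the redundant, and each span becomes simply supported.
Rotations at E on the released spans (each span's end-slope, ×1/EI):
  span DE: point load 111 at a = 5: Pab(L + a)/(6LEI) = 693.8/EI
  span DE: UDL 11: wL³/(24EI) = 458.3/EI
  span EF: point load 109 at a = 4.8: Pab(L + b)/(6LEI) = 390.7/EI
  relative rotation θ_0 = (1152 + 390.7)/EI = 1543/EI
A unit hogging moment at E produces rotation L₁/(3EI) + L₂/(3EI) = 6/EI.
Compatibility: M_E·(L₁+L₂)/(3EI) = θ_0, giving M_E = 257.1 kN·m (hogging).

M_E = 257.1 kN·m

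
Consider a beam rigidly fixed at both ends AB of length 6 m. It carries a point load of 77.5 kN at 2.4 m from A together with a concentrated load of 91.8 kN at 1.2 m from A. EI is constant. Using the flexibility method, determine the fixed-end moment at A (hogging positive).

M_A = 137.5 kN·m

Take the two fixed-end moments M_A, M_B as redundants; the released structure is the simple span AB.
On the primary (simply-supported) span, the end slopes from the loading are:
  at A: point load 77.5 at a = 2.4: Pab(L + b)/(6LEI) = 178.6/EI
  at B: point load 77.5 at a = 2.4: Pab(L + a)/(6LEI) = 156.2/EI
  at A: point load 91.8 at a = 1.2: Pab(L + b)/(6LEI) = 158.6/EI
  at B: point load 91.8 at a = 1.2: Pab(L + a)/(6LEI) = 105.8/EI
  θ_A0 = 337.2/EI,  θ_B0 = 262/EI
Flexibility coefficients: a unit moment at one end gives L/(3EI) there and L/(6EI) at the far end, so f₁₁ = f₂₂ = 2/EI and f₁₂ = f₂₁ = 1/EI.
Compatibility — zero rotation at each built-in end:
  2 M_A + 1 M_B = 337.2
  1 M_A + 2 M_B = 262
Solving the pair gives M_A = 137.5 kN·m and M_B = 62.27 kN·m (hogging).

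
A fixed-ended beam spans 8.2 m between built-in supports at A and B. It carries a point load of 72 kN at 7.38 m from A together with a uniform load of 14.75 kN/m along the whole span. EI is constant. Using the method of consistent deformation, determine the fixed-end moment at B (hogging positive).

Take the two fixed-end moments M_A, M_B as redundants; the released structure is the simple span AB.
Simple-span end rotations at A and B under the given loads:
  at A: point load 72 at a = 7.38: Pab(L + b)/(6LEI) = 79.88/EI
  at B: point load 72 at a = 7.38: Pab(L + a)/(6LEI) = 138/EI
  at A: UDL 14.75: wL³/(24EI) = 338.9/EI
  at B: UDL 14.75: wL³/(24EI) = 338.9/EI
  θ_A0 = 418.7/EI,  θ_B0 = 476.8/EI
Flexibility coefficients: a unit moment at one end gives L/(3EI) there and L/(6EI) at the far end, so f₁₁ = f₂₂ = 2.733/EI and f₁₂ = f₂₁ = 1.367/EI.
Compatibility — zero rotation at each built-in end:
  2.733 M_A + 1.367 M_B = 418.7
  1.367 M_A + 2.733 M_B = 476.8
Solving the pair gives M_A = 87.96 kN·m and M_B = 130.5 kN·m (hogging).

M_B = 130.5 kN·m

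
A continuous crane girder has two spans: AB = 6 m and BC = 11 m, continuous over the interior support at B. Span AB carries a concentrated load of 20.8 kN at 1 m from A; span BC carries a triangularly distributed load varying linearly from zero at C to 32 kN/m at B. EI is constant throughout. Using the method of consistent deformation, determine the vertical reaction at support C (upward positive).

R_C = 43.16 kN

Take M_B as the redundant. Released structure: two simple spans AB and BC with a hinge at B.
End slopes at the hinge B, treating each span as simply supported:
  span AB: point load 20.8 at a = 1: Pab(L + a)/(6LEI) = 20.22/EI
  span BC: triangular load, peak 32: w₀L³/(45EI) = 946.5/EI
  relative rotation θ_0 = (20.22 + 946.5)/EI = 966.7/EI
A unit hogging moment at B produces rotation L₁/(3EI) + L₂/(3EI) = 5.667/EI.
Compatibility: M_B·(L₁+L₂)/(3EI) = θ_0, giving M_B = 170.6 kN·m (hogging).
Span BC, ΣM about C: R_B^{BC}·11 = 1291 + 170.6, so R_B^{BC} = 132.8 kN and R_C = 176 − 132.8 = 43.16 kN.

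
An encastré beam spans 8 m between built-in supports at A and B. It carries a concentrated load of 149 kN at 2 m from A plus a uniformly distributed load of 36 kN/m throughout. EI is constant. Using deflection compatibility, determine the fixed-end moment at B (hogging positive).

Release both end moments; the primary structure is a simply-supported span AB with redundants M_A and M_B.
End rotations of the released simple span under the applied load (×1/EI):
  at A: point load 149 at a = 2: Pab(L + b)/(6LEI) = 521.5/EI
  at B: point load 149 at a = 2: Pab(L + a)/(6LEI) = 372.5/EI
  at A: UDL 36: wL³/(24EI) = 768/EI
  at B: UDL 36: wL³/(24EI) = 768/EI
  θ_A0 = 1290/EI,  θ_B0 = 1140/EI
Flexibility coefficients: a unit moment at one end gives L/(3EI) there and L/(6EI) at the far end, so f₁₁ = f₂₂ = 2.667/EI and f₁₂ = f₂₁ = 1.333/EI.
Compatibility — zero rotation at each built-in end:
  2.667 M_A + 1.333 M_B = 1290
  1.333 M_A + 2.667 M_B = 1140
Solving the pair gives M_A = 359.6 kN·m and M_B = 247.9 kN·m (hogging).

M_B = 247.9 kN·m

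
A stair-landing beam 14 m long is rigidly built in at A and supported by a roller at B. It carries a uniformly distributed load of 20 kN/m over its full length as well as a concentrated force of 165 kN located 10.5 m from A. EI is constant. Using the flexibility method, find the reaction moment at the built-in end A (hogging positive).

Remove the prop at B; the released (primary) structure is a cantilever built in at A.
Free-end deflection of the primary structure under the applied loading (downward +):
  UDL 20: wL⁴/(8EI) = 96040/EI
  point load 165 at a = 10.5: Pa²(3L − a)/(6EI) = 95504/EI
  δ_0 = 191544/EI
Tip deflection under a unit load at B: L³/(3EI) = 914.7/EI.
The prop prevents deflection at B: R_B = δ_0/δ_{BB} = 191544/914.7 = 209.4 kN.
Moment equilibrium about A: M_A = Σ(load moments about A) − R_B·L = 3692 − 209.4×14 = 760.7 kN·m.

M_A = 760.7 kN·m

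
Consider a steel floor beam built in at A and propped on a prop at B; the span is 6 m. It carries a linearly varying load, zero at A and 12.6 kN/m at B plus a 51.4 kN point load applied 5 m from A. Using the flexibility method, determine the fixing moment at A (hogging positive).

Release the roller at B. Primary structure: cantilever fixed at A.
Downward deflection at the released point B due to the loads:
  triangular load, peak 12.6 at the free end: 11w₀L⁴/(120EI) = 1497/EI
  point load 51.4 at a = 5: Pa²(3L − a)/(6EI) = 2784/EI
  δ_0 = 4281/EI
Tip deflection under a unit load at B: L³/(3EI) = 72/EI.
The prop prevents deflection at B: R_B = δ_0/δ_{BB} = 4281/72 = 59.46 kN.
Moment equilibrium about A: M_A = Σ(load moments about A) − R_B·L = 408.2 − 59.46×6 = 51.45 kN·m.

M_A = 51.45 kN·m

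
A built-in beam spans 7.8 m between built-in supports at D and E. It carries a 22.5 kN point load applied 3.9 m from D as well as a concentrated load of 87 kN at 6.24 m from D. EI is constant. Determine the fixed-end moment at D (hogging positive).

Release both end moments; the primary structure is a simply-supported span DE with redundants M_D and M_E.
End rotations of the released simple span under the applied load (×1/EI):
  at D: point load 22.5 at a = 3.9: Pab(L + b)/(6LEI) = 85.56/EI
  at E: point load 22.5 at a = 3.9: Pab(L + a)/(6LEI) = 85.56/EI
  at D: point load 87 at a = 6.24: Pab(L + b)/(6LEI) = 169.4/EI
  at E: point load 87 at a = 6.24: Pab(L + a)/(6LEI) = 254.1/EI
  θ_D0 = 254.9/EI,  θ_E0 = 339.6/EI
Flexibility coefficients: a unit moment at one end gives L/(3EI) there and L/(6EI) at the far end, so f₁₁ = f₂₂ = 2.6/EI and f₁₂ = f₂₁ = 1.3/EI.
Compatibility — zero rotation at each built-in end:
  2.6 M_D + 1.3 M_E = 254.9
  1.3 M_D + 2.6 M_E = 339.6
Solving the pair gives M_D = 43.65 kN·m and M_E = 108.8 kN·m (hogging).

M_D = 43.65 kN·m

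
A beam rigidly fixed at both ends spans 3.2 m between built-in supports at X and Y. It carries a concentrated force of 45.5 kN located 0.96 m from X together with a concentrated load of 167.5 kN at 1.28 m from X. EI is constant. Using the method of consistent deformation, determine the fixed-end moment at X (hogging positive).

M_X = 98.59 kN·m

Release both end moments; the primary structure is a simply-supported span XY with redundants M_X and M_Y.
Simple-span end rotations at X and Y under the given loads:
  at X: point load 45.5 at a = 0.96: Pab(L + b)/(6LEI) = 27.72/EI
  at Y: point load 45.5 at a = 0.96: Pab(L + a)/(6LEI) = 21.2/EI
  at X: point load 167.5 at a = 1.28: Pab(L + b)/(6LEI) = 109.8/EI
  at Y: point load 167.5 at a = 1.28: Pab(L + a)/(6LEI) = 96.05/EI
  θ_X0 = 137.5/EI,  θ_Y0 = 117.3/EI
Flexibility coefficients: a unit moment at one end gives L/(3EI) there and L/(6EI) at the far end, so f₁₁ = f₂₂ = 1.067/EI and f₁₂ = f₂₁ = 0.5333/EI.
Compatibility — zero rotation at each built-in end:
  1.067 M_X + 0.5333 M_Y = 137.5
  0.5333 M_X + 1.067 M_Y = 117.3
Solving the pair gives M_X = 98.59 kN·m and M_Y = 60.63 kN·m (hogging).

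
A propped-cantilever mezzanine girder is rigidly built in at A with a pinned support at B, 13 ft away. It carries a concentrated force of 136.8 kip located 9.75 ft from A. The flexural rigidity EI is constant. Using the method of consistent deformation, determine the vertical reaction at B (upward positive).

R_B = 86.57 kip

Choose R_B as the redundant. The primary structure is the cantilever fixed at A.
Deflection at B on the released cantilever, summing each load's contribution:
  point load 136.8 at a = 9.75: Pa²(3L − a)/(6EI) = 63397/EI
Flexibility coefficient — unit upward force at B: δ_{BB} = L³/(3EI) = 732.3/EI.
The prop prevents deflection at B: R_B = δ_0/δ_{BB} = 63397/732.3 = 86.57 kip.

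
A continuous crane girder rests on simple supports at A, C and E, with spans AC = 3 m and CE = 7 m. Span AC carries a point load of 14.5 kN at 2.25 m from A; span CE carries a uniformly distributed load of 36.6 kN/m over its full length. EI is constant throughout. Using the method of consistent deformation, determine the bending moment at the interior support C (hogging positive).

Insert a hinge at C; M_C is the redundant, and each span becomes simply supported.
Discontinuity in slope at C on the released structure — sum the simple-span end rotations:
  span AC: point load 14.5 at a = 2.25: Pab(L + a)/(6LEI) = 7.137/EI
  span CE: UDL 36.6: wL³/(24EI) = 523.1/EI
  relative rotation θ_0 = (7.137 + 523.1)/EI = 530.2/EI
A unit hogging moment at C produces rotation L₁/(3EI) + L₂/(3EI) = 3.333/EI.
Compatibility: M_C·(L₁+L₂)/(3EI) = θ_0, giving M_C = 159.1 kN·m (hogging).

M_C = 159.1 kN·m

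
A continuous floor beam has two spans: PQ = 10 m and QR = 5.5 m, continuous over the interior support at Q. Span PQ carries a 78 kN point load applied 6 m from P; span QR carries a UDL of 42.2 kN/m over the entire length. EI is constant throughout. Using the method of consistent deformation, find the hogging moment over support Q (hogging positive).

Insert a hinge at Q; M_Q is the redundant, and each span becomes simply supported.
Rotations at Q on the released spans (each span's end-slope, ×1/EI):
  span PQ: point load 78 at a = 6: Pab(L + a)/(6LEI) = 499.2/EI
  span QR: UDL 42.2: wL³/(24EI) = 292.5/EI
  relative rotation θ_0 = (499.2 + 292.5)/EI = 791.7/EI
A unit hogging moment at Q produces rotation L₁/(3EI) + L₂/(3EI) = 5.167/EI.
Slope continuity at Q: θ_0 = M_Q·5.167/EI, so M_Q = 791.7/5.167 = 153.2 kN·m (hogging).

M_Q = 153.2 kN·m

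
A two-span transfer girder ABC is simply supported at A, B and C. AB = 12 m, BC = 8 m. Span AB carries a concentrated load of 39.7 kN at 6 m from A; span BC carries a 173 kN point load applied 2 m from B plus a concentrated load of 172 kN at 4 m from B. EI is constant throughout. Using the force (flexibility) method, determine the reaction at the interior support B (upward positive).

Release continuity at B by inserting a hinge; the redundant is the internal moment M_B. The primary structure is two simply-supported spans AB and BC.
Rotations at B on the released spans (each span's end-slope, ×1/EI):
  span AB: point load 39.7 at a = 6: Pab(L + a)/(6LEI) = 357.3/EI
  span BC: point load 173 at a = 2: Pab(L + b)/(6LEI) = 605.5/EI
  span BC: point load 172 at a = 4: Pab(L + b)/(6LEI) = 688/EI
  relative rotation θ_0 = (357.3 + 1294)/EI = 1651/EI
A unit hogging moment at B produces rotation L₁/(3EI) + L₂/(3EI) = 6.667/EI.
Compatibility: M_B·(L₁+L₂)/(3EI) = θ_0, giving M_B = 247.6 kN·m (hogging).
Span AB, ΣM about A with M_B applied at B: R_B^{AB}·12 = 238.2 + 247.6, so R_B^{AB} = 40.48 kN and R_A = 39.7 − 40.48 = -0.785 kN.
Span BC, ΣM about C: R_B^{BC}·8 = 1726 + 247.6, so R_B^{BC} = 246.7 kN and R_C = 345 − 246.7 = 98.3 kN.
R_B = 40.48 + 246.7 = 287.2 kN.

R_B = 287.2 kN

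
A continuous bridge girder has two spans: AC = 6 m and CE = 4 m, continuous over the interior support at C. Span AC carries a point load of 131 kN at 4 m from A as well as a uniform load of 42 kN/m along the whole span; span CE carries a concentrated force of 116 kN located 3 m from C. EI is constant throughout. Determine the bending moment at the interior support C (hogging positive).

Release continuity at C by inserting a hinge; the redundant is the internal moment M_C. The primary structure is two simply-supported spans AC and CE.
Discontinuity in slope at C on the released structure — sum the simple-span end rotations:
  span AC: point load 131 at a = 4: Pab(L + a)/(6LEI) = 291.1/EI
  span AC: UDL 42: wL³/(24EI) = 378/EI
  span CE: point load 116 at a = 3: Pab(L + b)/(6LEI) = 72.5/EI
  relative rotation θ_0 = (669.1 + 72.5)/EI = 741.6/EI
A unit hogging moment at C produces rotation L₁/(3EI) + L₂/(3EI) = 3.333/EI.
Slope continuity at C: θ_0 = M_C·3.333/EI, so M_C = 741.6/3.333 = 222.5 kN·m (hogging).

M_C = 222.5 kN·m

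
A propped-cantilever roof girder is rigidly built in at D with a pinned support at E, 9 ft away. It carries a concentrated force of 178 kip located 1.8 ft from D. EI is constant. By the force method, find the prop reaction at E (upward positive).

R_E = 9.968 kip

Take the reaction at E as the redundant and release it; the primary structure is a cantilever fixed at D.
Downward deflection at the released point E due to the loads:
  point load 178 at a = 1.8: Pa²(3L − a)/(6EI) = 2422/EI
Flexibility coefficient — unit upward force at E: δ_{EE} = L³/(3EI) = 243/EI.
The prop prevents deflection at E: R_E = δ_0/δ_{EE} = 2422/243 = 9.968 kip.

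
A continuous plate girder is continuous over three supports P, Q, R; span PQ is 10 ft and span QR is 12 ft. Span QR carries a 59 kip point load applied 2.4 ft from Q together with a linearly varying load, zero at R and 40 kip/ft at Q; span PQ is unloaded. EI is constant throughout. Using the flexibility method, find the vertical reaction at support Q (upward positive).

Insert a hinge at Q; M_Q is the redundant, and each span becomes simply supported.
End slopes at the hinge Q, treating each span as simply supported:
  span QR: point load 59 at a = 2.4: Pab(L + b)/(6LEI) = 407.8/EI
  span QR: triangular load, peak 40: w₀L³/(45EI) = 1536/EI
  relative rotation θ_0 = (0 + 1944)/EI = 1944/EI
A unit hogging moment at Q produces rotation L₁/(3EI) + L₂/(3EI) = 7.333/EI.
Compatibility: M_Q·(L₁+L₂)/(3EI) = θ_0, giving M_Q = 265.1 kip·ft (hogging).
Span PQ, ΣM about P with M_Q applied at Q: R_Q^{PQ}·10 = 0 + 265.1, so R_Q^{PQ} = 26.51 kip and R_P = 0 − 26.51 = -26.51 kip.
Span QR, ΣM about R: R_Q^{QR}·12 = 2486 + 265.1, so R_Q^{QR} = 229.3 kip and R_R = 299 − 229.3 = 69.71 kip.
R_Q = 26.51 + 229.3 = 255.8 kip.

R_Q = 255.8 kip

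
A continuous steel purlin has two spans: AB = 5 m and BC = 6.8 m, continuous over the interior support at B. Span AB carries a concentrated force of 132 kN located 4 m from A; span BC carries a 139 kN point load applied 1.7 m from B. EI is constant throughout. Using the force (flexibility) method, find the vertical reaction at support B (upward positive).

Release continuity at B by inserting a hinge; the redundant is the internal moment M_B. The primary structure is two simply-supported spans AB and BC.
End slopes at the hinge B, treating each span as simply supported:
  span AB: point load 132 at a = 4: Pab(L + a)/(6LEI) = 158.4/EI
  span BC: point load 139 at a = 1.7: Pab(L + b)/(6LEI) = 351.5/EI
  relative rotation θ_0 = (158.4 + 351.5)/EI = 509.9/EI
A unit hogging moment at B produces rotation L₁/(3EI) + L₂/(3EI) = 3.933/EI.
Compatibility: M_B·(L₁+L₂)/(3EI) = θ_0, giving M_B = 129.6 kN·m (hogging).
Span AB, ΣM about A with M_B applied at B: R_B^{AB}·5 = 528 + 129.6, so R_B^{AB} = 131.5 kN and R_A = 132 − 131.5 = 0.4731 kN.
Span BC, ΣM about C: R_B^{BC}·6.8 = 708.9 + 129.6, so R_B^{BC} = 123.3 kN and R_C = 139 − 123.3 = 15.69 kN.
R_B = 131.5 + 123.3 = 254.8 kN.

R_B = 254.8 kN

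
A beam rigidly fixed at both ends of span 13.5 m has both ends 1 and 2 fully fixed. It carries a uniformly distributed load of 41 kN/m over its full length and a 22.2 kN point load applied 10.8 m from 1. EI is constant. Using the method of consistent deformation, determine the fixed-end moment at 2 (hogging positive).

M_2 = 661 kN·m

Take the two fixed-end moments M_1, M_2 as redundants; the released structure is the simple span 12.
On the primary (simply-supported) span, the end slopes from the loading are:
  at 1: UDL 41: wL³/(24EI) = 4203/EI
  at 2: UDL 41: wL³/(24EI) = 4203/EI
  at 1: point load 22.2 at a = 10.8: Pab(L + b)/(6LEI) = 129.5/EI
  at 2: point load 22.2 at a = 10.8: Pab(L + a)/(6LEI) = 194.2/EI
  θ_10 = 4333/EI,  θ_20 = 4397/EI
Flexibility coefficients: a unit moment at one end gives L/(3EI) there and L/(6EI) at the far end, so f₁₁ = f₂₂ = 4.5/EI and f₁₂ = f₂₁ = 2.25/EI.
Compatibility — zero rotation at each built-in end:
  4.5 M_1 + 2.25 M_2 = 4333
  2.25 M_1 + 4.5 M_2 = 4397
Solving the pair gives M_1 = 632.3 kN·m and M_2 = 661 kN·m (hogging).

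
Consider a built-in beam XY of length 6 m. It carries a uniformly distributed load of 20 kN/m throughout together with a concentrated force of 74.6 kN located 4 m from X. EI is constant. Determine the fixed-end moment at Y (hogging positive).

Take the two fixed-end moments M_X, M_Y as redundants; the released structure is the simple span XY.
End rotations of the released simple span under the applied load (×1/EI):
  at X: UDL 20: wL³/(24EI) = 180/EI
  at Y: UDL 20: wL³/(24EI) = 180/EI
  at X: point load 74.6 at a = 4: Pab(L + b)/(6LEI) = 132.6/EI
  at Y: point load 74.6 at a = 4: Pab(L + a)/(6LEI) = 165.8/EI
  θ_X0 = 312.6/EI,  θ_Y0 = 345.8/EI
Flexibility coefficients: a unit moment at one end gives L/(3EI) there and L/(6EI) at the far end, so f₁₁ = f₂₂ = 2/EI and f₁₂ = f₂₁ = 1/EI.
Compatibility — zero rotation at each built-in end:
  2 M_X + 1 M_Y = 312.6
  1 M_X + 2 M_Y = 345.8
Solving the pair gives M_X = 93.16 kN·m and M_Y = 126.3 kN·m (hogging).

M_Y = 126.3 kN·m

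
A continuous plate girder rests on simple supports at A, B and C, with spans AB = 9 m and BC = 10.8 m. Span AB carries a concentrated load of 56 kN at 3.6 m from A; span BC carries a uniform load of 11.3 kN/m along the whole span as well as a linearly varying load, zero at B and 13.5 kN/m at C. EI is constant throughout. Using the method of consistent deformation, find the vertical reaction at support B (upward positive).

R_B = 144.1 kN

Insert a hinge at B; M_B is the redundant, and each span becomes simply supported.
End slopes at the hinge B, treating each span as simply supported:
  span AB: point load 56 at a = 3.6: Pab(L + a)/(6LEI) = 254/EI
  span BC: UDL 11.3: wL³/(24EI) = 593.1/EI
  span BC: triangular load, peak 13.5: 7w₀L³/(360EI) = 330.7/EI
  relative rotation θ_0 = (254 + 923.8)/EI = 1178/EI
A unit hogging moment at B produces rotation L₁/(3EI) + L₂/(3EI) = 6.6/EI.
Slope continuity at B: θ_0 = M_B·6.6/EI, so M_B = 1178/6.6 = 178.5 kN·m (hogging).
Span AB, ΣM about A with M_B applied at B: R_B^{AB}·9 = 201.6 + 178.5, so R_B^{AB} = 42.23 kN and R_A = 56 − 42.23 = 13.77 kN.
Span BC, ΣM about C: R_B^{BC}·10.8 = 921.5 + 178.5, so R_B^{BC} = 101.8 kN and R_C = 194.9 − 101.8 = 93.1 kN.
R_B = 42.23 + 101.8 = 144.1 kN.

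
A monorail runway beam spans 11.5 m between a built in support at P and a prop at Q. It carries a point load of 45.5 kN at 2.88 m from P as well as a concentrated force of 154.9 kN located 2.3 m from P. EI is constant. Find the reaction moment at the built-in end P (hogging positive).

Release the roller at Q. Primary structure: cantilever fixed at P.
Downward deflection at the released point Q due to the loads:
  point load 45.5 at a = 2.88: Pa²(3L − a)/(6EI) = 1989/EI
  point load 154.9 at a = 2.3: Pa²(3L − a)/(6EI) = 4398/EI
  δ_0 = 6386/EI
Flexibility coefficient — unit upward force at Q: δ_{QQ} = L³/(3EI) = 507/EI.
The prop prevents deflection at Q: R_Q = δ_0/δ_{QQ} = 6386/507 = 12.6 kN.
Moment equilibrium about P: M_P = Σ(load moments about P) − R_Q·L = 487.3 − 12.6×11.5 = 342.4 kN·m.

M_P = 342.4 kN·m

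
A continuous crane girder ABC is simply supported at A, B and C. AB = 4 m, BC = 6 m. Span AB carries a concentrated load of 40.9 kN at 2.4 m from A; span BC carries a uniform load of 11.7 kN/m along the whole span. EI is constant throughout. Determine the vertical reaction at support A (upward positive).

Take M_B as the redundant. Released structure: two simple spans AB and BC with a hinge at B.
Discontinuity in slope at B on the released structure — sum the simple-span end rotations:
  span AB: point load 40.9 at a = 2.4: Pab(L + a)/(6LEI) = 41.88/EI
  span BC: UDL 11.7: wL³/(24EI) = 105.3/EI
  relative rotation θ_0 = (41.88 + 105.3)/EI = 147.2/EI
A unit hogging moment at B produces rotation L₁/(3EI) + L₂/(3EI) = 3.333/EI.
Compatibility: M_B·(L₁+L₂)/(3EI) = θ_0, giving M_B = 44.15 kN·m (hogging).
Span AB, ΣM about A with M_B applied at B: R_B^{AB}·4 = 98.16 + 44.15, so R_B^{AB} = 35.58 kN and R_A = 40.9 − 35.58 = 5.321 kN.

R_A = 5.321 kN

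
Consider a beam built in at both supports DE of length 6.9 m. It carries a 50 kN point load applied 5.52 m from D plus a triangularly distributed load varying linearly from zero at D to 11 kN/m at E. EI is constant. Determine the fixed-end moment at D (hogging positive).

Release both end moments; the primary structure is a simply-supported span DE with redundants M_D and M_E.
Simple-span end rotations at D and E under the given loads:
  at D: point load 50 at a = 5.52: Pab(L + b)/(6LEI) = 76.18/EI
  at E: point load 50 at a = 5.52: Pab(L + a)/(6LEI) = 114.3/EI
  at D: triangular load, peak 11: 7w₀L³/(360EI) = 70.26/EI
  at E: triangular load, peak 11: w₀L³/(45EI) = 80.3/EI
  θ_D0 = 146.4/EI,  θ_E0 = 194.6/EI
Flexibility coefficients: a unit moment at one end gives L/(3EI) there and L/(6EI) at the far end, so f₁₁ = f₂₂ = 2.3/EI and f₁₂ = f₂₁ = 1.15/EI.
Compatibility — zero rotation at each built-in end:
  2.3 M_D + 1.15 M_E = 146.4
  1.15 M_D + 2.3 M_E = 194.6
Solving the pair gives M_D = 28.5 kN·m and M_E = 70.35 kN·m (hogging).

M_D = 28.5 kN·m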